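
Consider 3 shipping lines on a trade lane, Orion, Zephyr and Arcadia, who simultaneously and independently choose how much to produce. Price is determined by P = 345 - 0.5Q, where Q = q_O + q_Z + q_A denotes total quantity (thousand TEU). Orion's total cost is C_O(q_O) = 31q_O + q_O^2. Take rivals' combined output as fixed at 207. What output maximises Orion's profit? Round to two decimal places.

With rivals' combined output fixed at 207, Orion's profit is π_O = (345 - (1/2)·207 - (1/2)q_O)q_O - (31q_O + q_O²) = (483/2 - (1/2)q_O)q_O - (31q_O + q_O²).
∂π_O/∂q_O = 421/2 - 3q_O = 0, so q_O = 421/6.

70.17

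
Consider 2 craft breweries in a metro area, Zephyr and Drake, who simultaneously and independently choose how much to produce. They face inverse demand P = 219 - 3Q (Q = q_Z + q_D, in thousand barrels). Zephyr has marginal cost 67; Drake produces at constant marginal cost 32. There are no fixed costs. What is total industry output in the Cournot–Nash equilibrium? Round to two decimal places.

Zephyr's profit: π_Z = (219 - 3Q)q_Z - (67q_Z). Setting ∂π_Z/∂q_Z = 0: 152 - 6q_Z - 3(q_D) = 0.
Drake's first-order condition: 187 - 6q_D - 3(q_Z) = 0.
Best responses: q_Z = (152 - 3q_D)/6, q_D = (187 - 3q_Z)/6.
Solving the pair: q_Z = 13, q_D = 74/3.
Total output Q = 13 + 74/3 = 113/3.

37.67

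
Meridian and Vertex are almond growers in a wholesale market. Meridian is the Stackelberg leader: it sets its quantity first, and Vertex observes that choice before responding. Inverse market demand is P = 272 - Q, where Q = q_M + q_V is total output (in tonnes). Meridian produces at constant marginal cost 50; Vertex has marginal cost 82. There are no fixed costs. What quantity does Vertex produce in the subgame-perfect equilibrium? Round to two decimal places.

Solve by backward induction. Given q_M, the follower Vertex maximises π_V = (272 - q_M - q_V)q_V - 82q_V.
Follower FOC: 190 - q_M - 2q_V = 0, so q_V(q_M) = (190 - q_M)/2.
Meridian substitutes q_V(q_M) into its own profit: π_M = q_M(272 - q_M - (190 - q_M)/2) - 50q_M = (177 - (1/2)q_M)q_M - 50q_M.
Leader FOC: 127 - q_M = 0, so q_M = 127.
Then q_V = (190 - 127)/2 = 63/2.

31.50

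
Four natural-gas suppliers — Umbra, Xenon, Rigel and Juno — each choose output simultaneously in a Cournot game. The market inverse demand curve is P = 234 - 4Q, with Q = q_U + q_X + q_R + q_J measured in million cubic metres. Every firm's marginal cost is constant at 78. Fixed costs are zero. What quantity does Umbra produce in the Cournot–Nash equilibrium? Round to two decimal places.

7.80

Each firm earns π_i = (234 - 4Q)q_i - 78q_i.
First-order condition (treating rivals' output as given): 156 - 8q_i - 4·Σ_{j≠i} q_j = 0.
With identical firms every q_j equals q_i, so Σ_{j≠i} q_j = 3q_i and 156 = 20q_i, giving q_i = 39/5.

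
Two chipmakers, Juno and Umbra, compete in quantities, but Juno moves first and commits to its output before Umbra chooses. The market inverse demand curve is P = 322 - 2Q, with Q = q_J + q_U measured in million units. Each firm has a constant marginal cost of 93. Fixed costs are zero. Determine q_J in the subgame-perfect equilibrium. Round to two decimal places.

57.25

The follower Umbra best-responds to any q_J: π_U = (322 - 2Q)q_U - 93q_U.
∂π_U/∂q_U = 229 - 2q_J - 4q_U = 0 gives the reaction function q_U = (229 - 2q_J)/4.
Juno substitutes q_U(q_J) into its own profit: π_J = q_J(322 - 2q_J - (229 - 2q_J)/2) - 93q_J = (415/2 - q_J)q_J - 93q_J.
Maximising: ∂π_J/∂q_J = 229/2 - 2q_J = 0, giving q_J = 229/4.
Then q_U = (229 - 2·(229/4))/4 = 229/8.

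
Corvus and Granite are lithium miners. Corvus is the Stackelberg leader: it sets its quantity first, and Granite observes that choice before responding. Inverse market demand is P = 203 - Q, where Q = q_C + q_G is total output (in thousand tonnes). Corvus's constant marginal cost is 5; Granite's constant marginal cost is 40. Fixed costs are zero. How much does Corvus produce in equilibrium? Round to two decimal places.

116.50

The follower Granite best-responds to any q_C: π_G = (203 - Q)q_G - 40q_G.
Setting the follower's marginal profit to zero, 163 - q_C - 2q_G = 0, i.e. q_G = (163 - q_C)/2.
The leader anticipates this reaction. Substituting into P = 203 - Q gives P = 243/2 - (1/2)q_C, so π_C = (243/2 - (1/2)q_C)q_C - 5q_C.
Maximising: ∂π_C/∂q_C = 233/2 - q_C = 0, giving q_C = 233/2.
Then q_G = (163 - 233/2)/2 = 93/4.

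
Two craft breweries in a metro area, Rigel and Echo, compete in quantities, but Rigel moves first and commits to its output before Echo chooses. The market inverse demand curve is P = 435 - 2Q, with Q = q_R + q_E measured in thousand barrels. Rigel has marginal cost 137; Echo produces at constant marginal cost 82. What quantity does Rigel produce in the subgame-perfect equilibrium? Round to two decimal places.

60.75

The follower Echo best-responds to any q_R: π_E = (435 - 2Q)q_E - 82q_E.
∂π_E/∂q_E = 353 - 2q_R - 4q_E = 0 gives the reaction function q_E = (353 - 2q_R)/4.
The leader anticipates this reaction. Substituting into P = 435 - 2Q gives P = 517/2 - q_R, so π_R = (517/2 - q_R)q_R - 137q_R.
Leader FOC: 243/2 - 2q_R = 0, so q_R = 243/4.
Then q_E = (353 - 2·(243/4))/4 = 463/8.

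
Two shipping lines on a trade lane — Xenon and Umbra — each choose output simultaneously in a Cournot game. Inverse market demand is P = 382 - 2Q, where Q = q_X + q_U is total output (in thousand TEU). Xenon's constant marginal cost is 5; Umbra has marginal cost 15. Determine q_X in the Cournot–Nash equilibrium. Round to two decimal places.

Xenon's profit: π_X = (382 - 2Q)q_X - (5q_X). Setting ∂π_X/∂q_X = 0: 377 - 4q_X - 2(q_U) = 0.
Umbra's profit: π_U = (382 - 2Q)q_U - (15q_U). Setting ∂π_U/∂q_U = 0: 367 - 4q_U - 2(q_X) = 0.
Best responses: q_X = (377 - 2q_U)/4, q_U = (367 - 2q_X)/4.
Substituting one into the other gives q_X = 129/2 and q_U = 119/2.

64.50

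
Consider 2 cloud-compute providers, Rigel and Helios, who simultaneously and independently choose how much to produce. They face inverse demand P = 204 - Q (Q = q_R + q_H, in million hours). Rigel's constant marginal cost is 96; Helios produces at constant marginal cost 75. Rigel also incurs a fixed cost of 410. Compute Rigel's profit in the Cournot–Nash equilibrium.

Rigel's profit: π_R = (204 - Q)q_R - (96q_R). Setting ∂π_R/∂q_R = 0: 108 - 2q_R - (q_H) = 0.
Helios's profit: π_H = (204 - Q)q_H - (75q_H). Setting ∂π_H/∂q_H = 0: 129 - 2q_H - (q_R) = 0.
So q_R = (108 - q_H)/2 and q_H = (129 - q_R)/2.
Substituting one into the other gives q_R = 29 and q_H = 50.
Price P = 204 - 79 = 125.
Rigel's profit: (125 - 96)·29 - 410 = 431.

431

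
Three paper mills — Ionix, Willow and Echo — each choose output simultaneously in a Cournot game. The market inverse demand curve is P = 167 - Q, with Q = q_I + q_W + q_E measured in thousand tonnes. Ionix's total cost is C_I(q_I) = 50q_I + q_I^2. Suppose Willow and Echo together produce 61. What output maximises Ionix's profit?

14

With rivals' combined output fixed at 61, Ionix's profit is π_I = (167 - 61 - q_I)q_I - (50q_I + q_I²) = (106 - q_I)q_I - (50q_I + q_I²).
∂π_I/∂q_I = 56 - 4q_I = 0, so q_I = 14.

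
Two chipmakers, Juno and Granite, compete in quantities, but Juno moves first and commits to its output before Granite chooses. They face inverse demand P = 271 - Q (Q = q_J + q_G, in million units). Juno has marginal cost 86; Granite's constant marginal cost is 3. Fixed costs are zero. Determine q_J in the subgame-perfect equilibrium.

The follower Granite best-responds to any q_J: π_G = (271 - Q)q_G - 3q_G.
Follower FOC: 268 - q_J - 2q_G = 0, so q_G(q_J) = (268 - q_J)/2.
The leader anticipates this reaction. Substituting into P = 271 - Q gives P = 137 - (1/2)q_J, so π_J = (137 - (1/2)q_J)q_J - 86q_J.
Maximising: ∂π_J/∂q_J = 51 - q_J = 0, giving q_J = 51.
Then q_G = (268 - 51)/2 = 217/2.

51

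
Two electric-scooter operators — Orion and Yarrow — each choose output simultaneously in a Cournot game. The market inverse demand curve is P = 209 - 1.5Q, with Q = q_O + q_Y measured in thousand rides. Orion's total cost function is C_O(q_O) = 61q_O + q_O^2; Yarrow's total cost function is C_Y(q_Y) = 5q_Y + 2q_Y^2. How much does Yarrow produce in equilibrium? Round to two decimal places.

Orion's profit: π_O = (209 - 1.5Q)q_O - (61q_O + q_O²). Setting ∂π_O/∂q_O = 0: 148 - 5q_O - (3/2)(q_Y) = 0.
Yarrow's profit: π_Y = (209 - 1.5Q)q_Y - (5q_Y + 2q_Y²). Setting ∂π_Y/∂q_Y = 0: 204 - 7q_Y - (3/2)(q_O) = 0.
Rearranging gives the reaction functions q_O = (148 - (3/2)q_Y)/5 and q_Y = (204 - (3/2)q_O)/7.
Substituting one into the other gives q_O = 22.2901 and q_Y = 24.3664.

24.37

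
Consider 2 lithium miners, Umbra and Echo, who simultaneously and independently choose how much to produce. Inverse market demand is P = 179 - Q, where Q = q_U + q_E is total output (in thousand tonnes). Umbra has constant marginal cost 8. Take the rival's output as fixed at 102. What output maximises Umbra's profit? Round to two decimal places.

34.50

With the rival's output fixed at 102, Umbra's profit is π_U = (179 - 102 - q_U)q_U - (8q_U) = (77 - q_U)q_U - (8q_U).
∂π_U/∂q_U = 69 - 2q_U = 0, so q_U = 69/2.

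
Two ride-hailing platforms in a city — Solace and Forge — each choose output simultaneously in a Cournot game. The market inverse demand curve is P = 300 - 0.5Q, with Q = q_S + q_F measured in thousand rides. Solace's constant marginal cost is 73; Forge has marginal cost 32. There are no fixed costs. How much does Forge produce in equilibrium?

206

Solace's profit: π_S = (300 - 0.5Q)q_S - (73q_S). Setting ∂π_S/∂q_S = 0: 227 - q_S - (1/2)(q_F) = 0.
Forge's first-order condition: 268 - q_F - (1/2)(q_S) = 0.
Best responses: q_S = (227 - (1/2)q_F), q_F = (268 - (1/2)q_S).
Substituting one into the other gives q_S = 124 and q_F = 206.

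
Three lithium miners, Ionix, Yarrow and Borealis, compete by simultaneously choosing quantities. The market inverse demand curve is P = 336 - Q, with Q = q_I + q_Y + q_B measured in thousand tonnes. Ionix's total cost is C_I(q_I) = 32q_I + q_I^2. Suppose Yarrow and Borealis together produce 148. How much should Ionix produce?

39

With rivals' combined output fixed at 148, Ionix's profit is π_I = (336 - 148 - q_I)q_I - (32q_I + q_I²) = (188 - q_I)q_I - (32q_I + q_I²).
∂π_I/∂q_I = 156 - 4q_I = 0, so q_I = 39.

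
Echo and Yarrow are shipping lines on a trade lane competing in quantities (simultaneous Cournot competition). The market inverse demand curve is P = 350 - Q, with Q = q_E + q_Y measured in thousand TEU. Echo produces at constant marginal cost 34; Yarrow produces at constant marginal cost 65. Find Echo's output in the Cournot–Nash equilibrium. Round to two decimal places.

115.67

Echo's profit: π_E = (350 - Q)q_E - (34q_E). Setting ∂π_E/∂q_E = 0: 316 - 2q_E - (q_Y) = 0.
Yarrow's first-order condition: 285 - 2q_Y - (q_E) = 0.
Best responses: q_E = (316 - q_Y)/2, q_Y = (285 - q_E)/2.
Substituting one into the other gives q_E = 347/3 and q_Y = 254/3.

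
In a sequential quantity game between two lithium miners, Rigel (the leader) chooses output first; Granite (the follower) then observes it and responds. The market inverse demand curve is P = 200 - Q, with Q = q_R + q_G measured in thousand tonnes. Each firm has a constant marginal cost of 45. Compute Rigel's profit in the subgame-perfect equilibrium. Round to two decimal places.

3003.13

Solve by backward induction. Given q_R, the follower Granite maximises π_G = (200 - q_R - q_G)q_G - 45q_G.
Setting the follower's marginal profit to zero, 155 - q_R - 2q_G = 0, i.e. q_G = (155 - q_R)/2.
The leader anticipates this reaction. Substituting into P = 200 - Q gives P = 245/2 - (1/2)q_R, so π_R = (245/2 - (1/2)q_R)q_R - 45q_R.
Maximising: ∂π_R/∂q_R = 155/2 - q_R = 0, giving q_R = 155/2.
Then q_G = (155 - 155/2)/2 = 155/4.
Price P = 200 - 465/4 = 335/4.
Rigel's profit: (335/4 - 45)·(155/2) = 3003.1250.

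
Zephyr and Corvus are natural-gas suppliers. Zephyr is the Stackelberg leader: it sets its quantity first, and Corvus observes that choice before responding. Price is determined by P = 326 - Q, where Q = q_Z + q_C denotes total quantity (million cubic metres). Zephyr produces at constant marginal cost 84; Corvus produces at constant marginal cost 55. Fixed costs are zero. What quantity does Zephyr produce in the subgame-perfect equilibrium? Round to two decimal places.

Solve by backward induction. Given q_Z, the follower Corvus maximises π_C = (326 - q_Z - q_C)q_C - 55q_C.
Setting the follower's marginal profit to zero, 271 - q_Z - 2q_C = 0, i.e. q_C = (271 - q_Z)/2.
Zephyr substitutes q_C(q_Z) into its own profit: π_Z = q_Z(326 - q_Z - (271 - q_Z)/2) - 84q_Z = (381/2 - (1/2)q_Z)q_Z - 84q_Z.
Maximising: ∂π_Z/∂q_Z = 213/2 - q_Z = 0, giving q_Z = 213/2.
Then q_C = (271 - 213/2)/2 = 329/4.

106.50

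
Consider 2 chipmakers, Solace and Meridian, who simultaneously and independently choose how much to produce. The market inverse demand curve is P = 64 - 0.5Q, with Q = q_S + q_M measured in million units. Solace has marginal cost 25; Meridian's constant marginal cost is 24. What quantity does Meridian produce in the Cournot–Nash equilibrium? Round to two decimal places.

Solace's profit: π_S = (64 - 0.5Q)q_S - (25q_S). Setting ∂π_S/∂q_S = 0: 39 - q_S - (1/2)(q_M) = 0.
Meridian's profit: π_M = (64 - 0.5Q)q_M - (24q_M). Setting ∂π_M/∂q_M = 0: 40 - q_M - (1/2)(q_S) = 0.
Best responses: q_S = (39 - (1/2)q_M), q_M = (40 - (1/2)q_S).
Substituting one into the other gives q_S = 76/3 and q_M = 82/3.

27.33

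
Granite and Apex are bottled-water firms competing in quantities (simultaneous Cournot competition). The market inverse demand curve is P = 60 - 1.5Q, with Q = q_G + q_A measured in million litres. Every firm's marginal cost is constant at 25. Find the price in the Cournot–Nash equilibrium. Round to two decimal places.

Each firm earns π_i = (60 - 1.5Q)q_i - 25q_i.
First-order condition (treating rivals' output as given): 35 - 3q_i - (3/2)q_j = 0.
With identical firms every q_j equals q_i, so q_j = q_i and 35 = (9/2)q_i, giving q_i = 70/9.
Total output Q = 140/9, so price P = 60 - (3/2)·(140/9) = 110/3.

36.67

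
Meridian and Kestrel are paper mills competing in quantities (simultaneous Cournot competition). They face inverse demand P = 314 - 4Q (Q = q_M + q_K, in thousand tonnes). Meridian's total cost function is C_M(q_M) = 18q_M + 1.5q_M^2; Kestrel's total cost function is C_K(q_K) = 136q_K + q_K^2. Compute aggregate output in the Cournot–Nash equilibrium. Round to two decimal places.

32.15

Meridian's profit: π_M = (314 - 4Q)q_M - (18q_M + (3/2)q_M²). Setting ∂π_M/∂q_M = 0: 296 - 11q_M - 4(q_K) = 0.
Kestrel's profit: π_K = (314 - 4Q)q_K - (136q_K + q_K²). Setting ∂π_K/∂q_K = 0: 178 - 10q_K - 4(q_M) = 0.
Best responses: q_M = (296 - 4q_K)/11, q_K = (178 - 4q_M)/10.
Substituting one into the other gives q_M = 1124/47 and q_K = 387/47.
Total output Q = 1124/47 + 387/47 = 1511/47.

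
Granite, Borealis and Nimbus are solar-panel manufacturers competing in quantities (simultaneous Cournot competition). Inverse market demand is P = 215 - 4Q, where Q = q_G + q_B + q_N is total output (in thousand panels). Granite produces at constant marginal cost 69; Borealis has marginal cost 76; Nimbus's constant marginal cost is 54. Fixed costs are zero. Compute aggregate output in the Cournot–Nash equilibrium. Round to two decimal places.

27.88

Granite's profit: π_G = (215 - 4Q)q_G - (69q_G). Setting ∂π_G/∂q_G = 0: 146 - 8q_G - 4(q_B + q_N) = 0.
Borealis's first-order condition: 139 - 8q_B - 4(q_G + q_N) = 0.
Nimbus's profit: π_N = (215 - 4Q)q_N - (54q_N). Setting ∂π_N/∂q_N = 0: 161 - 8q_N - 4(q_G + q_B) = 0.
Adding the 3 first-order conditions: 446 − 16Q = 0, so Q = 223/8.
Back-substituting: q_G = (146 − 223/2)/4 = 69/8, q_B = (139 − 223/2)/4 = 55/8, q_N = (161 − 223/2)/4 = 99/8.
Total output Q = 69/8 + 55/8 + 99/8 = 223/8.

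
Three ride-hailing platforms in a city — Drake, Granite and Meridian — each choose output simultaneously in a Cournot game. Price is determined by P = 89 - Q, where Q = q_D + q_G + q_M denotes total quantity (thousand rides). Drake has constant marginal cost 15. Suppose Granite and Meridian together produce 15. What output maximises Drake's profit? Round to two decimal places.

With rivals' combined output fixed at 15, Drake's profit is π_D = (89 - 15 - q_D)q_D - (15q_D) = (74 - q_D)q_D - (15q_D).
∂π_D/∂q_D = 59 - 2q_D = 0, so q_D = 59/2.

29.50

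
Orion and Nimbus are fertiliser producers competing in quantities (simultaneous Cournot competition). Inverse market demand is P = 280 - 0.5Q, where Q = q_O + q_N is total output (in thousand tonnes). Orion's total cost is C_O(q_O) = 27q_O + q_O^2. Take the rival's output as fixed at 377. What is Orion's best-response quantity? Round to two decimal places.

With the rival's output fixed at 377, Orion's profit is π_O = (280 - (1/2)·377 - (1/2)q_O)q_O - (27q_O + q_O²) = (183/2 - (1/2)q_O)q_O - (27q_O + q_O²).
∂π_O/∂q_O = 129/2 - 3q_O = 0, so q_O = 43/2.

21.50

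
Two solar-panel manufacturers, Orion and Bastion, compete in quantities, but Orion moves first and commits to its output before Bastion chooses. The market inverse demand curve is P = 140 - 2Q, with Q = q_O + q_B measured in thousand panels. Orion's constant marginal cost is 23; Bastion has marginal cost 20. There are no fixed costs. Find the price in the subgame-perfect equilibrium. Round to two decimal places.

The follower Bastion best-responds to any q_O: π_B = (140 - 2Q)q_B - 20q_B.
Follower FOC: 120 - 2q_O - 4q_B = 0, so q_B(q_O) = (120 - 2q_O)/4.
The leader anticipates this reaction. Substituting into P = 140 - 2Q gives P = 80 - q_O, so π_O = (80 - q_O)q_O - 23q_O.
Leader FOC: 57 - 2q_O = 0, so q_O = 57/2.
Then q_B = (120 - 2·(57/2))/4 = 63/4.
Total output Q = 177/4, so price P = 140 - 2·(177/4) = 103/2.

51.50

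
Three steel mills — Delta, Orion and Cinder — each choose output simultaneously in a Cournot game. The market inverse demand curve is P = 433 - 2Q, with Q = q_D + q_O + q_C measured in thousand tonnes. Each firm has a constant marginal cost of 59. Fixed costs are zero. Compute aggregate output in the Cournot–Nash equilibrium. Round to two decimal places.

A representative firm's profit is π_i = q_i(433 - 2Q) - 59q_i.
First-order condition (treating rivals' output as given): 374 - 4q_i - 2·Σ_{j≠i} q_j = 0.
With identical firms every q_j equals q_i, so Σ_{j≠i} q_j = 2q_i and 374 = 8q_i, giving q_i = 187/4.
Total output Q = 187/4 + 187/4 + 187/4 = 561/4.

140.25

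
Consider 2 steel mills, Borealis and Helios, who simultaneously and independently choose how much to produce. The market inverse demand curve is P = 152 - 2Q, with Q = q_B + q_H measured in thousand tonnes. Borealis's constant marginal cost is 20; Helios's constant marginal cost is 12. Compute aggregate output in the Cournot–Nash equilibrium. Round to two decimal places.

Borealis's profit: π_B = (152 - 2Q)q_B - (20q_B). Setting ∂π_B/∂q_B = 0: 132 - 4q_B - 2(q_H) = 0.
Helios's profit: π_H = (152 - 2Q)q_H - (12q_H). Setting ∂π_H/∂q_H = 0: 140 - 4q_H - 2(q_B) = 0.
Best responses: q_B = (132 - 2q_H)/4, q_H = (140 - 2q_B)/4.
Solving the pair: q_B = 62/3, q_H = 74/3.
Total output Q = 62/3 + 74/3 = 136/3.

45.33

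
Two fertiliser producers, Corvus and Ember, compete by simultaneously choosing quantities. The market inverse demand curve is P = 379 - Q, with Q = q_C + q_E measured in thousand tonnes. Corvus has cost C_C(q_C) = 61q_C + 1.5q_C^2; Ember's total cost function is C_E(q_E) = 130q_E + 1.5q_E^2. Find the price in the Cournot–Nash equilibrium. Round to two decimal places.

Corvus's profit: π_C = (379 - Q)q_C - (61q_C + (3/2)q_C²). Setting ∂π_C/∂q_C = 0: 318 - 5q_C - (q_E) = 0.
Ember's profit: π_E = (379 - Q)q_E - (130q_E + (3/2)q_E²). Setting ∂π_E/∂q_E = 0: 249 - 5q_E - (q_C) = 0.
Best responses: q_C = (318 - q_E)/5, q_E = (249 - q_C)/5.
Substituting one into the other gives q_C = 447/8 and q_E = 309/8.
Total output Q = 189/2, so price P = 379 - 189/2 = 569/2.

284.50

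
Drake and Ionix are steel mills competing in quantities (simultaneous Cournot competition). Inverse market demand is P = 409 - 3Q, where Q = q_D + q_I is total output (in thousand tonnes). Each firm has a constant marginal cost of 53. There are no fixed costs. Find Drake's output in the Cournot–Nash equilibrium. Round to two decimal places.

39.56

A representative firm's profit is π_i = q_i(409 - 3Q) - 53q_i.
Setting ∂π_i/∂q_i = 0 with rivals' quantities fixed: 356 - 6q_i - 3q_j = 0.
With identical firms every q_j equals q_i, so q_j = q_i and 356 = 9q_i, giving q_i = 356/9.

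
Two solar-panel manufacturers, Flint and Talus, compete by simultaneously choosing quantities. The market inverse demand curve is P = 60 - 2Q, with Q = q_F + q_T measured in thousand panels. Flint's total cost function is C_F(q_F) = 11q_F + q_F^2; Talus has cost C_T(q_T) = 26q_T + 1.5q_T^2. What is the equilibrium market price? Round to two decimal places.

39.95

Flint's profit: π_F = (60 - 2Q)q_F - (11q_F + q_F²). Setting ∂π_F/∂q_F = 0: 49 - 6q_F - 2(q_T) = 0.
Talus's profit: π_T = (60 - 2Q)q_T - (26q_T + (3/2)q_T²). Setting ∂π_T/∂q_T = 0: 34 - 7q_T - 2(q_F) = 0.
So q_F = (49 - 2q_T)/6 and q_T = (34 - 2q_F)/7.
Substituting one into the other gives q_F = 275/38 and q_T = 53/19.
Total output Q = 381/38, so price P = 60 - 2·(381/38) = 759/19.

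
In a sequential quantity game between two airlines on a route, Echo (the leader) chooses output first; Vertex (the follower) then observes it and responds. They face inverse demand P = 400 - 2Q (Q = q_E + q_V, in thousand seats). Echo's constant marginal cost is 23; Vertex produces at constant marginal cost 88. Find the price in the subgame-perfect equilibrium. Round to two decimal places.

133.50

Solve by backward induction. Given q_E, the follower Vertex maximises π_V = (400 - 2q_E - 2q_V)q_V - 88q_V.
Follower FOC: 312 - 2q_E - 4q_V = 0, so q_V(q_E) = (312 - 2q_E)/4.
The leader anticipates this reaction. Substituting into P = 400 - 2Q gives P = 244 - q_E, so π_E = (244 - q_E)q_E - 23q_E.
The leader's first-order condition 221 - 2q_E = 0 yields q_E = 221/2.
Then q_V = (312 - 2·(221/2))/4 = 91/4.
Total output Q = 533/4, so price P = 400 - 2·(533/4) = 267/2.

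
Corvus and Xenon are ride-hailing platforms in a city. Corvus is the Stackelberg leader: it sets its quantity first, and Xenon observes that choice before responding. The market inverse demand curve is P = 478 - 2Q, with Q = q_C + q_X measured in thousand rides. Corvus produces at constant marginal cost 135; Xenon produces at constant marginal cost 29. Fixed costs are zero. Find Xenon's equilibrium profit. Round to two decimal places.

13653.78

Solve by backward induction. Given q_C, the follower Xenon maximises π_X = (478 - 2q_C - 2q_X)q_X - 29q_X.
Follower FOC: 449 - 2q_C - 4q_X = 0, so q_X(q_C) = (449 - 2q_C)/4.
Corvus substitutes q_X(q_C) into its own profit: π_C = q_C(478 - 2q_C - (449 - 2q_C)/2) - 135q_C = (507/2 - q_C)q_C - 135q_C.
The leader's first-order condition 237/2 - 2q_C = 0 yields q_C = 237/4.
Then q_X = (449 - 2·(237/4))/4 = 661/8.
Price P = 478 - 2·(1135/8) = 777/4.
Xenon's profit: (777/4 - 29)·(661/8) = 13653.7813.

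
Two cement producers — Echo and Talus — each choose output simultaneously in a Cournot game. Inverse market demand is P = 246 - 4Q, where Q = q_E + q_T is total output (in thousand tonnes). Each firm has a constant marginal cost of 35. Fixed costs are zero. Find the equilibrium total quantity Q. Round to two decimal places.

35.17

Each firm earns π_i = (246 - 4Q)q_i - 35q_i.
First-order condition (treating rivals' output as given): 211 - 8q_i - 4q_j = 0.
With identical firms every q_j equals q_i, so q_j = q_i and 211 = 12q_i, giving q_i = 211/12.
Total output Q = 211/12 + 211/12 = 211/6.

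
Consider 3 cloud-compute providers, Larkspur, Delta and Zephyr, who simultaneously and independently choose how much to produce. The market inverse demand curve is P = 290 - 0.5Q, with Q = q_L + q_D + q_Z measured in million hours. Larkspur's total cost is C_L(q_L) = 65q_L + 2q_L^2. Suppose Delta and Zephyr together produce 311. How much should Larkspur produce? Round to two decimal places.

13.90

With rivals' combined output fixed at 311, Larkspur's profit is π_L = (290 - (1/2)·311 - (1/2)q_L)q_L - (65q_L + 2q_L²) = (269/2 - (1/2)q_L)q_L - (65q_L + 2q_L²).
∂π_L/∂q_L = 139/2 - 5q_L = 0, so q_L = 139/10.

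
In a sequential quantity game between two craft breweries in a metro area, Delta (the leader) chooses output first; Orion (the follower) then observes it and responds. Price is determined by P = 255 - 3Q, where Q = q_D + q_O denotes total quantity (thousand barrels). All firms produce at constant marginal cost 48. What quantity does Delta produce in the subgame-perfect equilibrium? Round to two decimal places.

The follower Orion best-responds to any q_D: π_O = (255 - 3Q)q_O - 48q_O.
∂π_O/∂q_O = 207 - 3q_D - 6q_O = 0 gives the reaction function q_O = (207 - 3q_D)/6.
The leader anticipates this reaction. Substituting into P = 255 - 3Q gives P = 303/2 - (3/2)q_D, so π_D = (303/2 - (3/2)q_D)q_D - 48q_D.
The leader's first-order condition 207/2 - 3q_D = 0 yields q_D = 69/2.
Then q_O = (207 - 3·(69/2))/6 = 69/4.

34.50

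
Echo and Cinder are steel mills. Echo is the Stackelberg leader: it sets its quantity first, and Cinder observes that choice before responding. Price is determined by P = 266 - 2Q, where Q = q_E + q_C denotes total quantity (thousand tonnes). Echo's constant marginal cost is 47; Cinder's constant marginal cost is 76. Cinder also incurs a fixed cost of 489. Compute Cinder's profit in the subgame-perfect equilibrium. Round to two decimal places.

Solve by backward induction. Given q_E, the follower Cinder maximises π_C = (266 - 2q_E - 2q_C)q_C - 76q_C.
Follower FOC: 190 - 2q_E - 4q_C = 0, so q_C(q_E) = (190 - 2q_E)/4.
The leader anticipates this reaction. Substituting into P = 266 - 2Q gives P = 171 - q_E, so π_E = (171 - q_E)q_E - 47q_E.
Maximising: ∂π_E/∂q_E = 124 - 2q_E = 0, giving q_E = 62.
Then q_C = (190 - 2·62)/4 = 33/2.
Price P = 266 - 2·(157/2) = 109.
Cinder's profit: (109 - 76)·(33/2) - 489 = 111/2.

55.50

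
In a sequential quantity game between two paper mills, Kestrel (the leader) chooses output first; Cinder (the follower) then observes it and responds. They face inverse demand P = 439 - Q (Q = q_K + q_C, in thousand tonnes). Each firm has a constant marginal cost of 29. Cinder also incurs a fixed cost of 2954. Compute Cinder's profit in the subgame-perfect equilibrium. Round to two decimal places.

Solve by backward induction. Given q_K, the follower Cinder maximises π_C = (439 - q_K - q_C)q_C - 29q_C.
Setting the follower's marginal profit to zero, 410 - q_K - 2q_C = 0, i.e. q_C = (410 - q_K)/2.
The leader anticipates this reaction. Substituting into P = 439 - Q gives P = 234 - (1/2)q_K, so π_K = (234 - (1/2)q_K)q_K - 29q_K.
Maximising: ∂π_K/∂q_K = 205 - q_K = 0, giving q_K = 205.
Then q_C = (410 - 205)/2 = 205/2.
Price P = 439 - 615/2 = 263/2.
Cinder's profit: (263/2 - 29)·(205/2) - 2954 = 7552.2500.

7552.25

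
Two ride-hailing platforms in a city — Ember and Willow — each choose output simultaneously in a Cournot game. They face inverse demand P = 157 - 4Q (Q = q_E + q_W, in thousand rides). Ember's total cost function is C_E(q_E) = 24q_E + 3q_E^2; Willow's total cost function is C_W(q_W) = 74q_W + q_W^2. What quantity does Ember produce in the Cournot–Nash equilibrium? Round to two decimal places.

8.05

Ember's profit: π_E = (157 - 4Q)q_E - (24q_E + 3q_E²). Setting ∂π_E/∂q_E = 0: 133 - 14q_E - 4(q_W) = 0.
Willow's profit: π_W = (157 - 4Q)q_W - (74q_W + q_W²). Setting ∂π_W/∂q_W = 0: 83 - 10q_W - 4(q_E) = 0.
Best responses: q_E = (133 - 4q_W)/14, q_W = (83 - 4q_E)/10.
Solving the pair: q_E = 499/62, q_W = 315/62.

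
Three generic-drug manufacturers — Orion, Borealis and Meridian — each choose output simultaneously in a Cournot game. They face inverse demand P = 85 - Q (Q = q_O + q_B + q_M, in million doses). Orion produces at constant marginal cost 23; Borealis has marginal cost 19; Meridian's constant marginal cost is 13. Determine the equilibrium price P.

35

Orion's profit: π_O = (85 - Q)q_O - (23q_O). Setting ∂π_O/∂q_O = 0: 62 - 2q_O - (q_B + q_M) = 0.
Borealis's first-order condition: 66 - 2q_B - (q_O + q_M) = 0.
Meridian's first-order condition: 72 - 2q_M - (q_O + q_B) = 0.
Adding the 3 first-order conditions: 200 − 4Q = 0, so Q = 50.
Back-substituting: q_O = (62 − 50) = 12, q_B = (66 − 50) = 16, q_M = (72 − 50) = 22.
Total output Q = 50, so price P = 85 - 50 = 35.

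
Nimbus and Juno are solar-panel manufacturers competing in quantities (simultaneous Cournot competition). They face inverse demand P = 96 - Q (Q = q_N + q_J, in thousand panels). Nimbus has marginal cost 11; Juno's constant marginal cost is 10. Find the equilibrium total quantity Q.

57

Nimbus's profit: π_N = (96 - Q)q_N - (11q_N). Setting ∂π_N/∂q_N = 0: 85 - 2q_N - (q_J) = 0.
Juno's first-order condition: 86 - 2q_J - (q_N) = 0.
Rearranging gives the reaction functions q_N = (85 - q_J)/2 and q_J = (86 - q_N)/2.
Solving the pair: q_N = 28, q_J = 29.
Total output Q = 28 + 29 = 57.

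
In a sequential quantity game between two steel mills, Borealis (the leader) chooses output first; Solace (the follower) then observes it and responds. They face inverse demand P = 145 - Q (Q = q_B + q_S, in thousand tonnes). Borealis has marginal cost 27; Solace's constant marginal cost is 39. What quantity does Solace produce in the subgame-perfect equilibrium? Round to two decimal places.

20.50

The follower Solace best-responds to any q_B: π_S = (145 - Q)q_S - 39q_S.
∂π_S/∂q_S = 106 - q_B - 2q_S = 0 gives the reaction function q_S = (106 - q_B)/2.
Borealis substitutes q_S(q_B) into its own profit: π_B = q_B(145 - q_B - (106 - q_B)/2) - 27q_B = (92 - (1/2)q_B)q_B - 27q_B.
Maximising: ∂π_B/∂q_B = 65 - q_B = 0, giving q_B = 65.
Then q_S = (106 - 65)/2 = 41/2.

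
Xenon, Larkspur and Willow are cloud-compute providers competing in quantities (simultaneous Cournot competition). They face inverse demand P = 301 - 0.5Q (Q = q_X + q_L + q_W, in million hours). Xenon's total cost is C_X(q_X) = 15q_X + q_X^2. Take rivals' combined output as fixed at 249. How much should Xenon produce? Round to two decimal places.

With rivals' combined output fixed at 249, Xenon's profit is π_X = (301 - (1/2)·249 - (1/2)q_X)q_X - (15q_X + q_X²) = (353/2 - (1/2)q_X)q_X - (15q_X + q_X²).
∂π_X/∂q_X = 323/2 - 3q_X = 0, so q_X = 323/6.

53.83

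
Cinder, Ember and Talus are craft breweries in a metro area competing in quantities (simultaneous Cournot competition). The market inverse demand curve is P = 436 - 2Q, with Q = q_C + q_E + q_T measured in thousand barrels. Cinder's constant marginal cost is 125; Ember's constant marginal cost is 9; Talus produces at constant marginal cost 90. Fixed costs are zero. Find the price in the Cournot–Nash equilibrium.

Cinder's profit: π_C = (436 - 2Q)q_C - (125q_C). Setting ∂π_C/∂q_C = 0: 311 - 4q_C - 2(q_E + q_T) = 0.
Ember's first-order condition: 427 - 4q_E - 2(q_C + q_T) = 0.
Talus's first-order condition: 346 - 4q_T - 2(q_C + q_E) = 0.
Adding the 3 conditions: 1084 − 4Q − 4Q = 0, i.e. Q = 271/2.
Back-substituting: q_C = (311 − 271)/2 = 20, q_E = (427 − 271)/2 = 78, q_T = (346 − 271)/2 = 75/2.
Total output Q = 271/2, so price P = 436 - 2·(271/2) = 165.

165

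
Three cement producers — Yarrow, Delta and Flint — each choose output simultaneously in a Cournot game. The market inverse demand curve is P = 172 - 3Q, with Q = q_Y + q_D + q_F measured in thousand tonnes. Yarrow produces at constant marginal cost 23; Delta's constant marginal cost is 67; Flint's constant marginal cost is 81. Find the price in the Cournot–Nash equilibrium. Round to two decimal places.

Yarrow's profit: π_Y = (172 - 3Q)q_Y - (23q_Y). Setting ∂π_Y/∂q_Y = 0: 149 - 6q_Y - 3(q_D + q_F) = 0.
Delta's profit: π_D = (172 - 3Q)q_D - (67q_D). Setting ∂π_D/∂q_D = 0: 105 - 6q_D - 3(q_Y + q_F) = 0.
Flint's first-order condition: 91 - 6q_F - 3(q_Y + q_D) = 0.
Adding the 3 conditions: 345 − 6Q − 6Q = 0, i.e. Q = 115/4.
Back-substituting: q_Y = (149 − 345/4)/3 = 251/12, q_D = (105 − 345/4)/3 = 25/4, q_F = (91 − 345/4)/3 = 19/12.
Total output Q = 115/4, so price P = 172 - 3·(115/4) = 343/4.

85.75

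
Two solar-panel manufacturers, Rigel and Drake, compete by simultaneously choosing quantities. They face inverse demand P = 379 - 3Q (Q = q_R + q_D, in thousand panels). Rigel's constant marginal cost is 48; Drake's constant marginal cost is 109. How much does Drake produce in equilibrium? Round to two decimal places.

Rigel's profit: π_R = (379 - 3Q)q_R - (48q_R). Setting ∂π_R/∂q_R = 0: 331 - 6q_R - 3(q_D) = 0.
Drake's profit: π_D = (379 - 3Q)q_D - (109q_D). Setting ∂π_D/∂q_D = 0: 270 - 6q_D - 3(q_R) = 0.
So q_R = (331 - 3q_D)/6 and q_D = (270 - 3q_R)/6.
Solving the pair: q_R = 392/9, q_D = 209/9.

23.22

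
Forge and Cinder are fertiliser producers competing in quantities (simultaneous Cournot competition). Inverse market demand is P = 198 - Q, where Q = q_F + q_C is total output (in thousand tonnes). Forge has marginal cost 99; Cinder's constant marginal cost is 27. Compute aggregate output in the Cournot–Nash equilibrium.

90

Forge's profit: π_F = (198 - Q)q_F - (99q_F). Setting ∂π_F/∂q_F = 0: 99 - 2q_F - (q_C) = 0.
Cinder's profit: π_C = (198 - Q)q_C - (27q_C). Setting ∂π_C/∂q_C = 0: 171 - 2q_C - (q_F) = 0.
Rearranging gives the reaction functions q_F = (99 - q_C)/2 and q_C = (171 - q_F)/2.
Solving the pair: q_F = 9, q_C = 81.
Total output Q = 9 + 81 = 90.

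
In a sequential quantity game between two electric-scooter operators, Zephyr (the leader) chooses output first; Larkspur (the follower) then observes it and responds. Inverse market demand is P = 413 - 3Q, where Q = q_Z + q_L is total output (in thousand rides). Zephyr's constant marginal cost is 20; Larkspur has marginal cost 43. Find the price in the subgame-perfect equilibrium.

Solve by backward induction. Given q_Z, the follower Larkspur maximises π_L = (413 - 3q_Z - 3q_L)q_L - 43q_L.
Setting the follower's marginal profit to zero, 370 - 3q_Z - 6q_L = 0, i.e. q_L = (370 - 3q_Z)/6.
Zephyr substitutes q_L(q_Z) into its own profit: π_Z = q_Z(413 - 3q_Z - (370 - 3q_Z)/2) - 20q_Z = (228 - (3/2)q_Z)q_Z - 20q_Z.
Maximising: ∂π_Z/∂q_Z = 208 - 3q_Z = 0, giving q_Z = 208/3.
Then q_L = (370 - 3·(208/3))/6 = 27.
Total output Q = 289/3, so price P = 413 - 3·(289/3) = 124.

124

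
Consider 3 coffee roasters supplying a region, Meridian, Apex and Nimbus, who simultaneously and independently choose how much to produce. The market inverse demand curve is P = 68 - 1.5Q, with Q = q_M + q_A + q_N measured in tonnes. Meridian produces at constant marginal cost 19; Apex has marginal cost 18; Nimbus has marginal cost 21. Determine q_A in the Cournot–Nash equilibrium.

9

Meridian's profit: π_M = (68 - 1.5Q)q_M - (19q_M). Setting ∂π_M/∂q_M = 0: 49 - 3q_M - (3/2)(q_A + q_N) = 0.
Apex's profit: π_A = (68 - 1.5Q)q_A - (18q_A). Setting ∂π_A/∂q_A = 0: 50 - 3q_A - (3/2)(q_M + q_N) = 0.
Nimbus's first-order condition: 47 - 3q_N - (3/2)(q_M + q_A) = 0.
Adding the 3 first-order conditions: 146 − 6Q = 0, so Q = 73/3.
Back-substituting: q_M = (49 − 73/2)/(3/2) = 25/3, q_A = (50 − 73/2)/(3/2) = 9, q_N = (47 − 73/2)/(3/2) = 7.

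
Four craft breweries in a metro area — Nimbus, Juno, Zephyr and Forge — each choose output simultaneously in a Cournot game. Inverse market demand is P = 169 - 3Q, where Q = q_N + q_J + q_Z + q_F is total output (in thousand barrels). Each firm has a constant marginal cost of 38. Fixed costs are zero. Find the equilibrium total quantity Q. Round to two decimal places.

34.93

Each firm earns π_i = (169 - 3Q)q_i - 38q_i.
Setting ∂π_i/∂q_i = 0 with rivals' quantities fixed: 131 - 6q_i - 3·Σ_{j≠i} q_j = 0.
By symmetry each firm produces the same amount; substituting Σ_{j≠i} q_j = 3q_i yields q_i = 131/15.
Total output Q = 131/15 + 131/15 + 131/15 + 131/15 = 524/15.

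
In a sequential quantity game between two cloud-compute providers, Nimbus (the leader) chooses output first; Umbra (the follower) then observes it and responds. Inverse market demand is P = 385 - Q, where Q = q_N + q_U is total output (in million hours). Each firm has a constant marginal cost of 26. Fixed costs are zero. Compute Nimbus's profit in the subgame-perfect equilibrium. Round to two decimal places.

The follower Umbra best-responds to any q_N: π_U = (385 - Q)q_U - 26q_U.
Setting the follower's marginal profit to zero, 359 - q_N - 2q_U = 0, i.e. q_U = (359 - q_N)/2.
The leader anticipates this reaction. Substituting into P = 385 - Q gives P = 411/2 - (1/2)q_N, so π_N = (411/2 - (1/2)q_N)q_N - 26q_N.
The leader's first-order condition 359/2 - q_N = 0 yields q_N = 359/2.
Then q_U = (359 - 359/2)/2 = 359/4.
Price P = 385 - 1077/4 = 463/4.
Nimbus's profit: (463/4 - 26)·(359/2) = 16110.1250.

16110.13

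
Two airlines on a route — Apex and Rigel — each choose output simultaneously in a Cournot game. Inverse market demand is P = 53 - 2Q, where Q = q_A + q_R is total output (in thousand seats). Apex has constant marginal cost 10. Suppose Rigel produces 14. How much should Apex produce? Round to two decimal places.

3.75

With the rival's output fixed at 14, Apex's profit is π_A = (53 - 2·14 - 2q_A)q_A - (10q_A) = (25 - 2q_A)q_A - (10q_A).
∂π_A/∂q_A = 15 - 4q_A = 0, so q_A = 15/4.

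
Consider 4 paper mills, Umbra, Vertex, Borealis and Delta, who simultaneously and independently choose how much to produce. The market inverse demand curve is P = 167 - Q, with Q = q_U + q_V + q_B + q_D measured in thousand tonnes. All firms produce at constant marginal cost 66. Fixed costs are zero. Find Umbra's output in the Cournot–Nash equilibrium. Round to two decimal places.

20.20

Each firm earns π_i = (167 - Q)q_i - 66q_i.
Setting ∂π_i/∂q_i = 0 with rivals' quantities fixed: 101 - 2q_i - Σ_{j≠i} q_j = 0.
With identical firms every q_j equals q_i, so Σ_{j≠i} q_j = 3q_i and 101 = 5q_i, giving q_i = 101/5.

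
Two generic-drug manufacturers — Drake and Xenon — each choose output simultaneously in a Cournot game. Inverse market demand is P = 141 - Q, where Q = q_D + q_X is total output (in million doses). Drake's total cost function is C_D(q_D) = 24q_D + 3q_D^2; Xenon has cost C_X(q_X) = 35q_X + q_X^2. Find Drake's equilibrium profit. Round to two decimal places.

545.45

Drake's profit: π_D = (141 - Q)q_D - (24q_D + 3q_D²). Setting ∂π_D/∂q_D = 0: 117 - 8q_D - (q_X) = 0.
Xenon's first-order condition: 106 - 4q_X - (q_D) = 0.
Best responses: q_D = (117 - q_X)/8, q_X = (106 - q_D)/4.
Solving the pair: q_D = 362/31, q_X = 731/31.
Price P = 141 - 1093/31 = 105.7419.
Drake's profit: 105.7419·(362/31) - 24·(362/31) - 3(362/31)² = 545.4485.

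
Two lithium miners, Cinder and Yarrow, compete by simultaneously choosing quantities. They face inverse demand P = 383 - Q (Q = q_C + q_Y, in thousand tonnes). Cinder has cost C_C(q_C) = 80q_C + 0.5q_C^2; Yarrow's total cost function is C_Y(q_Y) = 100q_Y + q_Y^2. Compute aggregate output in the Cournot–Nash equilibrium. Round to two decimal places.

134.09

Cinder's profit: π_C = (383 - Q)q_C - (80q_C + (1/2)q_C²). Setting ∂π_C/∂q_C = 0: 303 - 3q_C - (q_Y) = 0.
Yarrow's profit: π_Y = (383 - Q)q_Y - (100q_Y + q_Y²). Setting ∂π_Y/∂q_Y = 0: 283 - 4q_Y - (q_C) = 0.
Best responses: q_C = (303 - q_Y)/3, q_Y = (283 - q_C)/4.
Solving the pair: q_C = 929/11, q_Y = 546/11.
Total output Q = 929/11 + 546/11 = 1475/11.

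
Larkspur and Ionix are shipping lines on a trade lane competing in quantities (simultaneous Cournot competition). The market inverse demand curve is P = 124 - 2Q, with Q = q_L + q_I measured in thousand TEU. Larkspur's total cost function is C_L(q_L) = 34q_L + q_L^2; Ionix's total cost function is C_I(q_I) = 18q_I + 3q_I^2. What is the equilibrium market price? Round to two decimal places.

83.14

Larkspur's profit: π_L = (124 - 2Q)q_L - (34q_L + q_L²). Setting ∂π_L/∂q_L = 0: 90 - 6q_L - 2(q_I) = 0.
Ionix's profit: π_I = (124 - 2Q)q_I - (18q_I + 3q_I²). Setting ∂π_I/∂q_I = 0: 106 - 10q_I - 2(q_L) = 0.
Best responses: q_L = (90 - 2q_I)/6, q_I = (106 - 2q_L)/10.
Substituting one into the other gives q_L = 86/7 and q_I = 57/7.
Total output Q = 143/7, so price P = 124 - 2·(143/7) = 582/7.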